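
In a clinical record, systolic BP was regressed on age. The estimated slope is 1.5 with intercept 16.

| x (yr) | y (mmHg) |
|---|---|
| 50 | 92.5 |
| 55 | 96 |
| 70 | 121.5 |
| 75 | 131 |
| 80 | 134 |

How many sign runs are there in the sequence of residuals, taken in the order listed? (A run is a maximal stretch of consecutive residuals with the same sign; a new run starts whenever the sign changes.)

4 runs

x=50: ŷ = 16 + 1.5·50 = 91; r = 92.5 − 91 = 1.5
x=55: ŷ = 16 + 1.5·55 = 98.5; r = 96 − 98.5 = -2.5
x=70: ŷ = 16 + 1.5·70 = 121; r = 121.5 − 121 = 0.5
x=75: ŷ = 16 + 1.5·75 = 128.5; r = 131 − 128.5 = 2.5
x=80: ŷ = 16 + 1.5·80 = 136; r = 134 − 136 = -2
Signs: + − + + −
Runs: +×1, −×1, +×2, −×1 → 4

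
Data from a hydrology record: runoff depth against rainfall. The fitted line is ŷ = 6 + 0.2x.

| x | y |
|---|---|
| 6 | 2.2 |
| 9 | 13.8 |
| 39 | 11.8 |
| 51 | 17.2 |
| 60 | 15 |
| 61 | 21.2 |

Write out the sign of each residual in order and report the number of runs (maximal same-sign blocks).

6 runs

x=6: ŷ = 6 + 0.2·6 = 7.2; e = 2.2 − 7.2 = -5
x=9: ŷ = 6 + 0.2·9 = 7.8; e = 13.8 − 7.8 = 6
x=39: ŷ = 6 + 0.2·39 = 13.8; e = 11.8 − 13.8 = -2
x=51: ŷ = 6 + 0.2·51 = 16.2; e = 17.2 − 16.2 = 1
x=60: ŷ = 6 + 0.2·60 = 18; e = 15 − 18 = -3
x=61: ŷ = 6 + 0.2·61 = 18.2; e = 21.2 − 18.2 = 3
Signs: − + − + − +
Runs: −×1, +×1, −×1, +×1, −×1, +×1 → 6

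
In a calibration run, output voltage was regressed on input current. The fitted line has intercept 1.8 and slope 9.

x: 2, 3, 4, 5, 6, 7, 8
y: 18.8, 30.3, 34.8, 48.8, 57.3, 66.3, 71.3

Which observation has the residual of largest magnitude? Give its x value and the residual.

x = 4, r = -3

x=2: ŷ = 1.8 + 9·2 = 19.8; r = 18.8 − 19.8 = -1
x=3: ŷ = 1.8 + 9·3 = 28.8; r = 30.3 − 28.8 = 1.5
x=4: ŷ = 1.8 + 9·4 = 37.8; r = 34.8 − 37.8 = -3
x=5: ŷ = 1.8 + 9·5 = 46.8; r = 48.8 − 46.8 = 2
x=6: ŷ = 1.8 + 9·6 = 55.8; r = 57.3 − 55.8 = 1.5
x=7: ŷ = 1.8 + 9·7 = 64.8; r = 66.3 − 64.8 = 1.5
x=8: ŷ = 1.8 + 9·8 = 73.8; r = 71.3 − 73.8 = -2.5
Largest |r| is 3 at x = 4, residual -3.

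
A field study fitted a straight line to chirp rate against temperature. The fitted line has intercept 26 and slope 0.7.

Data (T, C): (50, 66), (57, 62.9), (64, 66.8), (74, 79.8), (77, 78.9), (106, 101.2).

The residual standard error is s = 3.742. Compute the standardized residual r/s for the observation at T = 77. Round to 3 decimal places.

ŷ = 26 + 0.7·77 = 79.9
r = 78.9 − 79.9 = -1
r/s = -1 / 3.742 = -0.267

-0.267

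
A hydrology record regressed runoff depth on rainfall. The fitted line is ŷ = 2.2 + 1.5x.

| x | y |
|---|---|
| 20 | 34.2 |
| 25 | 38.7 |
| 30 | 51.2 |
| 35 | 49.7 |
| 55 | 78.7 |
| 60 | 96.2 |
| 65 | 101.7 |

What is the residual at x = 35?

ŷ = 2.2 + 1.5·35 = 54.7
e = 49.7 − 54.7 = -5

e = -5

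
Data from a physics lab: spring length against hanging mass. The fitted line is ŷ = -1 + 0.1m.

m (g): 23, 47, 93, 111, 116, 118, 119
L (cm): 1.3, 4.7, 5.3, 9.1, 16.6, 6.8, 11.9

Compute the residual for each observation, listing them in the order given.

m=23: ŷ = -1 + 0.1·23 = 1.3; r = 1.3 − 1.3 = 0
m=47: ŷ = -1 + 0.1·47 = 3.7; r = 4.7 − 3.7 = 1
m=93: ŷ = -1 + 0.1·93 = 8.3; r = 5.3 − 8.3 = -3
m=111: ŷ = -1 + 0.1·111 = 10.1; r = 9.1 − 10.1 = -1
m=116: ŷ = -1 + 0.1·116 = 10.6; r = 16.6 − 10.6 = 6
m=118: ŷ = -1 + 0.1·118 = 10.8; r = 6.8 − 10.8 = -4
m=119: ŷ = -1 + 0.1·119 = 10.9; r = 11.9 − 10.9 = 1

0, 1, -3, -1, 6, -4, 1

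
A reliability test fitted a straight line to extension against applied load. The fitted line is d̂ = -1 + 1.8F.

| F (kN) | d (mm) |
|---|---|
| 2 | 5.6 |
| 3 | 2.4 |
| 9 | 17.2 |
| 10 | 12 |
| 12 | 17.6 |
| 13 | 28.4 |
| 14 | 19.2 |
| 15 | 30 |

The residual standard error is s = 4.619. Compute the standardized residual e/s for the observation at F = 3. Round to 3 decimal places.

-0.433

d̂ = -1 + 1.8·3 = 4.4
e = 2.4 − 4.4 = -2
e/s = -2 / 4.619 = -0.433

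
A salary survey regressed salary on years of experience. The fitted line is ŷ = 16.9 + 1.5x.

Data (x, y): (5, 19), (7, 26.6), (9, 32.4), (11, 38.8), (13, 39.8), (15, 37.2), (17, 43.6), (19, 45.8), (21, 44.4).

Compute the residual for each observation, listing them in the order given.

x=5: ŷ = 16.9 + 1.5·5 = 24.4; e = 19 − 24.4 = -5.4
x=7: ŷ = 16.9 + 1.5·7 = 27.4; e = 26.6 − 27.4 = -0.8
x=9: ŷ = 16.9 + 1.5·9 = 30.4; e = 32.4 − 30.4 = 2
x=11: ŷ = 16.9 + 1.5·11 = 33.4; e = 38.8 − 33.4 = 5.4
x=13: ŷ = 16.9 + 1.5·13 = 36.4; e = 39.8 − 36.4 = 3.4
x=15: ŷ = 16.9 + 1.5·15 = 39.4; e = 37.2 − 39.4 = -2.2
x=17: ŷ = 16.9 + 1.5·17 = 42.4; e = 43.6 − 42.4 = 1.2
x=19: ŷ = 16.9 + 1.5·19 = 45.4; e = 45.8 − 45.4 = 0.4
x=21: ŷ = 16.9 + 1.5·21 = 48.4; e = 44.4 − 48.4 = -4

-5.4, -0.8, 2, 5.4, 3.4, -2.2, 1.2, 0.4, -4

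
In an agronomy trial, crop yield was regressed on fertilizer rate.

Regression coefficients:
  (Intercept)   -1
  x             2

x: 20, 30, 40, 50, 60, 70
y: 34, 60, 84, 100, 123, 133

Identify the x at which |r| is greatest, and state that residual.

x=20: ŷ = -1 + 2·20 = 39; r = 34 − 39 = -5
x=30: ŷ = -1 + 2·30 = 59; r = 60 − 59 = 1
x=40: ŷ = -1 + 2·40 = 79; r = 84 − 79 = 5
x=50: ŷ = -1 + 2·50 = 99; r = 100 − 99 = 1
x=60: ŷ = -1 + 2·60 = 119; r = 123 − 119 = 4
x=70: ŷ = -1 + 2·70 = 139; r = 133 − 139 = -6
Largest |r| is 6 at x = 70, residual -6.

x = 70, r = -6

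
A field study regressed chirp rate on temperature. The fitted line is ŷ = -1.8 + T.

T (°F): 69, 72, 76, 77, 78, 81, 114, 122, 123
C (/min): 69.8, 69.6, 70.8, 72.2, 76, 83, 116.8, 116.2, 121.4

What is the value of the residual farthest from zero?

T=69: ŷ = -1.8 + 69 = 67.2; e = 69.8 − 67.2 = 2.6
T=72: ŷ = -1.8 + 72 = 70.2; e = 69.6 − 70.2 = -0.6
T=76: ŷ = -1.8 + 76 = 74.2; e = 70.8 − 74.2 = -3.4
T=77: ŷ = -1.8 + 77 = 75.2; e = 72.2 − 75.2 = -3
T=78: ŷ = -1.8 + 78 = 76.2; e = 76 − 76.2 = -0.2
T=81: ŷ = -1.8 + 81 = 79.2; e = 83 − 79.2 = 3.8
T=114: ŷ = -1.8 + 114 = 112.2; e = 116.8 − 112.2 = 4.6
T=122: ŷ = -1.8 + 122 = 120.2; e = 116.2 − 120.2 = -4
T=123: ŷ = -1.8 + 123 = 121.2; e = 121.4 − 121.2 = 0.2
Largest |e| is 4.6 at T = 114, residual 4.6.

e = 4.6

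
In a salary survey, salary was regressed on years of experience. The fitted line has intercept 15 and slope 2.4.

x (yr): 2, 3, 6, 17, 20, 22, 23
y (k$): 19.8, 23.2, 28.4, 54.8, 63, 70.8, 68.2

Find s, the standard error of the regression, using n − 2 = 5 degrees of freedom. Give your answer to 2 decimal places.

s = 1.79

x=2: ŷ = 15 + 2.4·2 = 19.8; r = 19.8 − 19.8 = 0
x=3: ŷ = 15 + 2.4·3 = 22.2; r = 23.2 − 22.2 = 1
x=6: ŷ = 15 + 2.4·6 = 29.4; r = 28.4 − 29.4 = -1
x=17: ŷ = 15 + 2.4·17 = 55.8; r = 54.8 − 55.8 = -1
x=20: ŷ = 15 + 2.4·20 = 63; r = 63 − 63 = 0
x=22: ŷ = 15 + 2.4·22 = 67.8; r = 70.8 − 67.8 = 3
x=23: ŷ = 15 + 2.4·23 = 70.2; r = 68.2 − 70.2 = -2
SSE = 0 + 1 + 1 + 1 + 0 + 9 + 4 = 16
s = √(16/5) = √3.2 ≈ 1.79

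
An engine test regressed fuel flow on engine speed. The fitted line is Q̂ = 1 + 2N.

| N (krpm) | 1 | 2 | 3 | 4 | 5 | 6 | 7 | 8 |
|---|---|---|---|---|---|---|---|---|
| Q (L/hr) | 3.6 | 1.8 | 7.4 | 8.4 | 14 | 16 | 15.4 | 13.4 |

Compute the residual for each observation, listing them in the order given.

0.6, -3.2, 0.4, -0.6, 3, 3, 0.4, -3.6

N=1: Q̂ = 1 + 2·1 = 3; r = 3.6 − 3 = 0.6
N=2: Q̂ = 1 + 2·2 = 5; r = 1.8 − 5 = -3.2
N=3: Q̂ = 1 + 2·3 = 7; r = 7.4 − 7 = 0.4
N=4: Q̂ = 1 + 2·4 = 9; r = 8.4 − 9 = -0.6
N=5: Q̂ = 1 + 2·5 = 11; r = 14 − 11 = 3
N=6: Q̂ = 1 + 2·6 = 13; r = 16 − 13 = 3
N=7: Q̂ = 1 + 2·7 = 15; r = 15.4 − 15 = 0.4
N=8: Q̂ = 1 + 2·8 = 17; r = 13.4 − 17 = -3.6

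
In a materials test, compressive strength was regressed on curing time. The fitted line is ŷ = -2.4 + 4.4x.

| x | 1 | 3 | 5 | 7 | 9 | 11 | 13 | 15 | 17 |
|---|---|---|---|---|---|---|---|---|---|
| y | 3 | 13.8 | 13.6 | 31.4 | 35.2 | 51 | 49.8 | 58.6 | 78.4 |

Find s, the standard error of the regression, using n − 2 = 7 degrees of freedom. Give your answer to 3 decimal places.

s = 4.928

x=1: ŷ = -2.4 + 4.4·1 = 2; r = 3 − 2 = 1
x=3: ŷ = -2.4 + 4.4·3 = 10.8; r = 13.8 − 10.8 = 3
x=5: ŷ = -2.4 + 4.4·5 = 19.6; r = 13.6 − 19.6 = -6
x=7: ŷ = -2.4 + 4.4·7 = 28.4; r = 31.4 − 28.4 = 3
x=9: ŷ = -2.4 + 4.4·9 = 37.2; r = 35.2 − 37.2 = -2
x=11: ŷ = -2.4 + 4.4·11 = 46; r = 51 − 46 = 5
x=13: ŷ = -2.4 + 4.4·13 = 54.8; r = 49.8 − 54.8 = -5
x=15: ŷ = -2.4 + 4.4·15 = 63.6; r = 58.6 − 63.6 = -5
x=17: ŷ = -2.4 + 4.4·17 = 72.4; r = 78.4 − 72.4 = 6
SSE = 1 + 9 + 36 + 9 + 4 + 25 + 25 + 25 + 36 = 170
s = √(170/7) = √24.2857 ≈ 4.928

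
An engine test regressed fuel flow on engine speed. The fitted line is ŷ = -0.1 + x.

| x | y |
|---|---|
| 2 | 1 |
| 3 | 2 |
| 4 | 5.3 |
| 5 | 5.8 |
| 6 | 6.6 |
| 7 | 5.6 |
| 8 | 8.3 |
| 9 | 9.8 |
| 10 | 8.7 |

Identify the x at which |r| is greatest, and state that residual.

x=2: ŷ = -0.1 + 2 = 1.9; r = 1 − 1.9 = -0.9
x=3: ŷ = -0.1 + 3 = 2.9; r = 2 − 2.9 = -0.9
x=4: ŷ = -0.1 + 4 = 3.9; r = 5.3 − 3.9 = 1.4
x=5: ŷ = -0.1 + 5 = 4.9; r = 5.8 − 4.9 = 0.9
x=6: ŷ = -0.1 + 6 = 5.9; r = 6.6 − 5.9 = 0.7
x=7: ŷ = -0.1 + 7 = 6.9; r = 5.6 − 6.9 = -1.3
x=8: ŷ = -0.1 + 8 = 7.9; r = 8.3 − 7.9 = 0.4
x=9: ŷ = -0.1 + 9 = 8.9; r = 9.8 − 8.9 = 0.9
x=10: ŷ = -0.1 + 10 = 9.9; r = 8.7 − 9.9 = -1.2
Largest |r| is 1.4 at x = 4, residual 1.4.

x = 4, r = 1.4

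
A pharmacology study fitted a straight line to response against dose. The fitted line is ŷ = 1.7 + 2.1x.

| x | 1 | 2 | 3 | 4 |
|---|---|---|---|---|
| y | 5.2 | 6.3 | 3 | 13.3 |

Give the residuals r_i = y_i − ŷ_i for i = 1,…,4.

1.4, 0.4, -5, 3.2

x=1: ŷ = 1.7 + 2.1·1 = 3.8; r = 5.2 − 3.8 = 1.4
x=2: ŷ = 1.7 + 2.1·2 = 5.9; r = 6.3 − 5.9 = 0.4
x=3: ŷ = 1.7 + 2.1·3 = 8; r = 3 − 8 = -5
x=4: ŷ = 1.7 + 2.1·4 = 10.1; r = 13.3 − 10.1 = 3.2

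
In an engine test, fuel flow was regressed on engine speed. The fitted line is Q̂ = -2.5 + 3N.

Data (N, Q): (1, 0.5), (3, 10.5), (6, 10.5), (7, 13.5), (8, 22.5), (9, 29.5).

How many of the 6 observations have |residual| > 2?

N=1: Q̂ = -2.5 + 3·1 = 0.5; r = 0.5 − 0.5 = 0
N=3: Q̂ = -2.5 + 3·3 = 6.5; r = 10.5 − 6.5 = 4
N=6: Q̂ = -2.5 + 3·6 = 15.5; r = 10.5 − 15.5 = -5
N=7: Q̂ = -2.5 + 3·7 = 18.5; r = 13.5 − 18.5 = -5
N=8: Q̂ = -2.5 + 3·8 = 21.5; r = 22.5 − 21.5 = 1
N=9: Q̂ = -2.5 + 3·9 = 24.5; r = 29.5 − 24.5 = 5
|r| > 2: N=3 (|r|=4), N=6 (|r|=5), N=7 (|r|=5), N=9 (|r|=5) → 4

4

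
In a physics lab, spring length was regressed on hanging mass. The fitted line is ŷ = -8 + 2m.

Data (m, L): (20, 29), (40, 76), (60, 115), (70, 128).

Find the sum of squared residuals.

SSE = 50

m=20: ŷ = -8 + 2·20 = 32; r = 29 − 32 = -3
m=40: ŷ = -8 + 2·40 = 72; r = 76 − 72 = 4
m=60: ŷ = -8 + 2·60 = 112; r = 115 − 112 = 3
m=70: ŷ = -8 + 2·70 = 132; r = 128 − 132 = -4
SSE = 9 + 16 + 9 + 16 = 50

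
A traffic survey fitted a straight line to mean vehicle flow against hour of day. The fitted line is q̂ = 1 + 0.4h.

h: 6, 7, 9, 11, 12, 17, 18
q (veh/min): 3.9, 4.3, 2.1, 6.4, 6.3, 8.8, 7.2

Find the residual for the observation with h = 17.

q̂ = 1 + 0.4·17 = 7.8
e = 8.8 − 7.8 = 1

e = 1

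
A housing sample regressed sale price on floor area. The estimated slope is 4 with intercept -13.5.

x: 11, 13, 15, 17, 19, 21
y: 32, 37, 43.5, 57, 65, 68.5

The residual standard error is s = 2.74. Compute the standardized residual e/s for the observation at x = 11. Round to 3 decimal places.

0.547

ŷ = -13.5 + 4·11 = 30.5
e = 32 − 30.5 = 1.5
e/s = 1.5 / 2.74 = 0.547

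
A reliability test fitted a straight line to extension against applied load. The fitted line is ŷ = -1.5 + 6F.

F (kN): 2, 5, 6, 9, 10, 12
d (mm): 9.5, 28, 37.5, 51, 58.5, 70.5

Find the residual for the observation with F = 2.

e = -1

ŷ = -1.5 + 6·2 = 10.5
e = 9.5 − 10.5 = -1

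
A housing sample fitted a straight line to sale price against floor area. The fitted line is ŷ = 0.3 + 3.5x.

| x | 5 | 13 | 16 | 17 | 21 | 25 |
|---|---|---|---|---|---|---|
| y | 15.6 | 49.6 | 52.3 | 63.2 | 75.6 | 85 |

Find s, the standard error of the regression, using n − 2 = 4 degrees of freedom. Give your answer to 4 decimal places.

x=5: ŷ = 0.3 + 3.5·5 = 17.8; r = 15.6 − 17.8 = -2.2
x=13: ŷ = 0.3 + 3.5·13 = 45.8; r = 49.6 − 45.8 = 3.8
x=16: ŷ = 0.3 + 3.5·16 = 56.3; r = 52.3 − 56.3 = -4
x=17: ŷ = 0.3 + 3.5·17 = 59.8; r = 63.2 − 59.8 = 3.4
x=21: ŷ = 0.3 + 3.5·21 = 73.8; r = 75.6 − 73.8 = 1.8
x=25: ŷ = 0.3 + 3.5·25 = 87.8; r = 85 − 87.8 = -2.8
SSE = 4.84 + 14.44 + 16 + 11.56 + 3.24 + 7.84 = 57.92
s = √(57.92/4) = √14.48 ≈ 3.8053

s = 3.8053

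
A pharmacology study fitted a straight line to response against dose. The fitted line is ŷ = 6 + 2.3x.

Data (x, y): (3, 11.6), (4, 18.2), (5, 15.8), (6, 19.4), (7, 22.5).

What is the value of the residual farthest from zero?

x=3: ŷ = 6 + 2.3·3 = 12.9; r = 11.6 − 12.9 = -1.3
x=4: ŷ = 6 + 2.3·4 = 15.2; r = 18.2 − 15.2 = 3
x=5: ŷ = 6 + 2.3·5 = 17.5; r = 15.8 − 17.5 = -1.7
x=6: ŷ = 6 + 2.3·6 = 19.8; r = 19.4 − 19.8 = -0.4
x=7: ŷ = 6 + 2.3·7 = 22.1; r = 22.5 − 22.1 = 0.4
Largest |r| is 3 at x = 4, residual 3.

r = 3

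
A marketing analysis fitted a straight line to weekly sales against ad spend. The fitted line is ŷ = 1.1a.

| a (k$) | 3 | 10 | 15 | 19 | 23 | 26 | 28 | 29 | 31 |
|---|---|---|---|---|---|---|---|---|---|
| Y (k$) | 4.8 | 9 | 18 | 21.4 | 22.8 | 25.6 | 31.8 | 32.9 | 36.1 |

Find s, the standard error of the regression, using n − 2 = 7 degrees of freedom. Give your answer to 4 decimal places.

a=3: ŷ = 1.1·3 = 3.3; e = 4.8 − 3.3 = 1.5
a=10: ŷ = 1.1·10 = 11; e = 9 − 11 = -2
a=15: ŷ = 1.1·15 = 16.5; e = 18 − 16.5 = 1.5
a=19: ŷ = 1.1·19 = 20.9; e = 21.4 − 20.9 = 0.5
a=23: ŷ = 1.1·23 = 25.3; e = 22.8 − 25.3 = -2.5
a=26: ŷ = 1.1·26 = 28.6; e = 25.6 − 28.6 = -3
a=28: ŷ = 1.1·28 = 30.8; e = 31.8 − 30.8 = 1
a=29: ŷ = 1.1·29 = 31.9; e = 32.9 − 31.9 = 1
a=31: ŷ = 1.1·31 = 34.1; e = 36.1 − 34.1 = 2
SSE = 2.25 + 4 + 2.25 + 0.25 + 6.25 + 9 + 1 + 1 + 4 = 30
s = √(30/7) = √4.28571 ≈ 2.0702

s = 2.0702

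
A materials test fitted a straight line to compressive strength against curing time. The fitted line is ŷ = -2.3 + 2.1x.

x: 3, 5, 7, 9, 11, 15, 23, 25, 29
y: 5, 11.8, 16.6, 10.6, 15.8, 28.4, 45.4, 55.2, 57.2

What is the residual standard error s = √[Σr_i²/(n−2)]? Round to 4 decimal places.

x=3: ŷ = -2.3 + 2.1·3 = 4; r = 5 − 4 = 1
x=5: ŷ = -2.3 + 2.1·5 = 8.2; r = 11.8 − 8.2 = 3.6
x=7: ŷ = -2.3 + 2.1·7 = 12.4; r = 16.6 − 12.4 = 4.2
x=9: ŷ = -2.3 + 2.1·9 = 16.6; r = 10.6 − 16.6 = -6
x=11: ŷ = -2.3 + 2.1·11 = 20.8; r = 15.8 − 20.8 = -5
x=15: ŷ = -2.3 + 2.1·15 = 29.2; r = 28.4 − 29.2 = -0.8
x=23: ŷ = -2.3 + 2.1·23 = 46; r = 45.4 − 46 = -0.6
x=25: ŷ = -2.3 + 2.1·25 = 50.2; r = 55.2 − 50.2 = 5
x=29: ŷ = -2.3 + 2.1·29 = 58.6; r = 57.2 − 58.6 = -1.4
SSE = 1 + 12.96 + 17.64 + 36 + 25 + 0.64 + 0.36 + 25 + 1.96 = 120.56
s = √(120.56/7) = √17.2229 ≈ 4.1500

s = 4.1500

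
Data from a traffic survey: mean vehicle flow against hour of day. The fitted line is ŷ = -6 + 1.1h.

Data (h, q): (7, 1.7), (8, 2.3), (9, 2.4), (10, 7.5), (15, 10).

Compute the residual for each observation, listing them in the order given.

h=7: ŷ = -6 + 1.1·7 = 1.7; r = 1.7 − 1.7 = 0
h=8: ŷ = -6 + 1.1·8 = 2.8; r = 2.3 − 2.8 = -0.5
h=9: ŷ = -6 + 1.1·9 = 3.9; r = 2.4 − 3.9 = -1.5
h=10: ŷ = -6 + 1.1·10 = 5; r = 7.5 − 5 = 2.5
h=15: ŷ = -6 + 1.1·15 = 10.5; r = 10 − 10.5 = -0.5

0, -0.5, -1.5, 2.5, -0.5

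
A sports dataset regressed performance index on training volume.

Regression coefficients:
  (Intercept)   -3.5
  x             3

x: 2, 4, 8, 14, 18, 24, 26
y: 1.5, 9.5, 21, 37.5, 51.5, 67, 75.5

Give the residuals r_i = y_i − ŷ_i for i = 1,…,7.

-1, 1, 0.5, -1, 1, -1.5, 1

x=2: ŷ = -3.5 + 3·2 = 2.5; r = 1.5 − 2.5 = -1
x=4: ŷ = -3.5 + 3·4 = 8.5; r = 9.5 − 8.5 = 1
x=8: ŷ = -3.5 + 3·8 = 20.5; r = 21 − 20.5 = 0.5
x=14: ŷ = -3.5 + 3·14 = 38.5; r = 37.5 − 38.5 = -1
x=18: ŷ = -3.5 + 3·18 = 50.5; r = 51.5 − 50.5 = 1
x=24: ŷ = -3.5 + 3·24 = 68.5; r = 67 − 68.5 = -1.5
x=26: ŷ = -3.5 + 3·26 = 74.5; r = 75.5 − 74.5 = 1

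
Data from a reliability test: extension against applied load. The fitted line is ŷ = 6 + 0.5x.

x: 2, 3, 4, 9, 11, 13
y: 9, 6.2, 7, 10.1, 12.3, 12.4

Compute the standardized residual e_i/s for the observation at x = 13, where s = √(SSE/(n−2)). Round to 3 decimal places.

-0.073

x=2: ŷ = 6 + 0.5·2 = 7; e = 9 − 7 = 2
x=3: ŷ = 6 + 0.5·3 = 7.5; e = 6.2 − 7.5 = -1.3
x=4: ŷ = 6 + 0.5·4 = 8; e = 7 − 8 = -1
x=9: ŷ = 6 + 0.5·9 = 10.5; e = 10.1 − 10.5 = -0.4
x=11: ŷ = 6 + 0.5·11 = 11.5; e = 12.3 − 11.5 = 0.8
x=13: ŷ = 6 + 0.5·13 = 12.5; e = 12.4 − 12.5 = -0.1
SSE = 4 + 1.69 + 1 + 0.16 + 0.64 + 0.01 = 7.5
s = √(7.5/4) = 1.36931
e/s = -0.1 / 1.36931 = -0.073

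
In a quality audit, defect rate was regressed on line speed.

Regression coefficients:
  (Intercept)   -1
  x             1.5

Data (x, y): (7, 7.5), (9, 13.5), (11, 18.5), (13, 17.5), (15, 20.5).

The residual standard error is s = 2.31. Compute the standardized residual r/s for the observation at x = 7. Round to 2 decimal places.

ŷ = -1 + 1.5·7 = 9.5
r = 7.5 − 9.5 = -2
r/s = -2 / 2.31 = -0.87

-0.87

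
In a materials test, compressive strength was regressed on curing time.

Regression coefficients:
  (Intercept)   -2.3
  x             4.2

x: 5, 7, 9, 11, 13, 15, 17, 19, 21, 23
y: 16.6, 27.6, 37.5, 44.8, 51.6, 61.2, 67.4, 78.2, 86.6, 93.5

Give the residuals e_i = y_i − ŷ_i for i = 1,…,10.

x=5: ŷ = -2.3 + 4.2·5 = 18.7; e = 16.6 − 18.7 = -2.1
x=7: ŷ = -2.3 + 4.2·7 = 27.1; e = 27.6 − 27.1 = 0.5
x=9: ŷ = -2.3 + 4.2·9 = 35.5; e = 37.5 − 35.5 = 2
x=11: ŷ = -2.3 + 4.2·11 = 43.9; e = 44.8 − 43.9 = 0.9
x=13: ŷ = -2.3 + 4.2·13 = 52.3; e = 51.6 − 52.3 = -0.7
x=15: ŷ = -2.3 + 4.2·15 = 60.7; e = 61.2 − 60.7 = 0.5
x=17: ŷ = -2.3 + 4.2·17 = 69.1; e = 67.4 − 69.1 = -1.7
x=19: ŷ = -2.3 + 4.2·19 = 77.5; e = 78.2 − 77.5 = 0.7
x=21: ŷ = -2.3 + 4.2·21 = 85.9; e = 86.6 − 85.9 = 0.7
x=23: ŷ = -2.3 + 4.2·23 = 94.3; e = 93.5 − 94.3 = -0.8

-2.1, 0.5, 2, 0.9, -0.7, 0.5, -1.7, 0.7, 0.7, -0.8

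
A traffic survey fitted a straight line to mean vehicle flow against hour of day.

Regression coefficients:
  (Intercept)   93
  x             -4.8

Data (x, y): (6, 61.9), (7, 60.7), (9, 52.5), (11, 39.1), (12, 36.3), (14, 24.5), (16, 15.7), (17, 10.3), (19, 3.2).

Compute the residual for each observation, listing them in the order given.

-2.3, 1.3, 2.7, -1.1, 0.9, -1.3, -0.5, -1.1, 1.4

x=6: ŷ = 93 − 4.8·6 = 64.2; e = 61.9 − 64.2 = -2.3
x=7: ŷ = 93 − 4.8·7 = 59.4; e = 60.7 − 59.4 = 1.3
x=9: ŷ = 93 − 4.8·9 = 49.8; e = 52.5 − 49.8 = 2.7
x=11: ŷ = 93 − 4.8·11 = 40.2; e = 39.1 − 40.2 = -1.1
x=12: ŷ = 93 − 4.8·12 = 35.4; e = 36.3 − 35.4 = 0.9
x=14: ŷ = 93 − 4.8·14 = 25.8; e = 24.5 − 25.8 = -1.3
x=16: ŷ = 93 − 4.8·16 = 16.2; e = 15.7 − 16.2 = -0.5
x=17: ŷ = 93 − 4.8·17 = 11.4; e = 10.3 − 11.4 = -1.1
x=19: ŷ = 93 − 4.8·19 = 1.8; e = 3.2 − 1.8 = 1.4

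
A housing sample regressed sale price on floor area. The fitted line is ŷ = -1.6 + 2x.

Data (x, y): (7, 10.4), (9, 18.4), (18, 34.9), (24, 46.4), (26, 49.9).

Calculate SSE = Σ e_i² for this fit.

SSE = 8.5

x=7: ŷ = -1.6 + 2·7 = 12.4; e = 10.4 − 12.4 = -2
x=9: ŷ = -1.6 + 2·9 = 16.4; e = 18.4 − 16.4 = 2
x=18: ŷ = -1.6 + 2·18 = 34.4; e = 34.9 − 34.4 = 0.5
x=24: ŷ = -1.6 + 2·24 = 46.4; e = 46.4 − 46.4 = 0
x=26: ŷ = -1.6 + 2·26 = 50.4; e = 49.9 − 50.4 = -0.5
SSE = 4 + 4 + 0.25 + 0 + 0.25 = 8.5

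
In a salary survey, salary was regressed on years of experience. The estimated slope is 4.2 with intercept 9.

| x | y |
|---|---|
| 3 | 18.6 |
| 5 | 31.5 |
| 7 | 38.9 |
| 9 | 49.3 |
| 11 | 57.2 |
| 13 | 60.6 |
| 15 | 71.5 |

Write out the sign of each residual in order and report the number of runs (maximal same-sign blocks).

x=3: ŷ = 9 + 4.2·3 = 21.6; r = 18.6 − 21.6 = -3
x=5: ŷ = 9 + 4.2·5 = 30; r = 31.5 − 30 = 1.5
x=7: ŷ = 9 + 4.2·7 = 38.4; r = 38.9 − 38.4 = 0.5
x=9: ŷ = 9 + 4.2·9 = 46.8; r = 49.3 − 46.8 = 2.5
x=11: ŷ = 9 + 4.2·11 = 55.2; r = 57.2 − 55.2 = 2
x=13: ŷ = 9 + 4.2·13 = 63.6; r = 60.6 − 63.6 = -3
x=15: ŷ = 9 + 4.2·15 = 72; r = 71.5 − 72 = -0.5
Signs: − + + + + − −
Runs: −×1, +×4, −×2 → 3

3 runs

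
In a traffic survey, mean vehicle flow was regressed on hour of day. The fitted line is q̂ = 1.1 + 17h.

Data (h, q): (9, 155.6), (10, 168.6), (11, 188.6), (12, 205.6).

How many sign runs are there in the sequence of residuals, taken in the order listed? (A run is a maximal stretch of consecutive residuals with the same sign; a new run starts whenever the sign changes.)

3 runs

h=9: q̂ = 1.1 + 17·9 = 154.1; e = 155.6 − 154.1 = 1.5
h=10: q̂ = 1.1 + 17·10 = 171.1; e = 168.6 − 171.1 = -2.5
h=11: q̂ = 1.1 + 17·11 = 188.1; e = 188.6 − 188.1 = 0.5
h=12: q̂ = 1.1 + 17·12 = 205.1; e = 205.6 − 205.1 = 0.5
Signs: + − + +
Runs: +×1, −×1, +×2 → 3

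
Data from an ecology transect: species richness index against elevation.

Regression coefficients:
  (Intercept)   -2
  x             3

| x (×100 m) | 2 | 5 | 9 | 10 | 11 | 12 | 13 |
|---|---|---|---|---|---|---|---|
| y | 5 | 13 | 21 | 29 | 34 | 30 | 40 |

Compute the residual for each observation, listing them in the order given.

1, 0, -4, 1, 3, -4, 3

x=2: ŷ = -2 + 3·2 = 4; r = 5 − 4 = 1
x=5: ŷ = -2 + 3·5 = 13; r = 13 − 13 = 0
x=9: ŷ = -2 + 3·9 = 25; r = 21 − 25 = -4
x=10: ŷ = -2 + 3·10 = 28; r = 29 − 28 = 1
x=11: ŷ = -2 + 3·11 = 31; r = 34 − 31 = 3
x=12: ŷ = -2 + 3·12 = 34; r = 30 − 34 = -4
x=13: ŷ = -2 + 3·13 = 37; r = 40 − 37 = 3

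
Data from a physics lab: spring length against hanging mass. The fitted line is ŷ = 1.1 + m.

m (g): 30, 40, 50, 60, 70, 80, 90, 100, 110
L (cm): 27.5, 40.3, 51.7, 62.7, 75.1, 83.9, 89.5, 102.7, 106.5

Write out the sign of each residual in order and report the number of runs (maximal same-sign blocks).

5 runs

m=30: ŷ = 1.1 + 30 = 31.1; e = 27.5 − 31.1 = -3.6
m=40: ŷ = 1.1 + 40 = 41.1; e = 40.3 − 41.1 = -0.8
m=50: ŷ = 1.1 + 50 = 51.1; e = 51.7 − 51.1 = 0.6
m=60: ŷ = 1.1 + 60 = 61.1; e = 62.7 − 61.1 = 1.6
m=70: ŷ = 1.1 + 70 = 71.1; e = 75.1 − 71.1 = 4
m=80: ŷ = 1.1 + 80 = 81.1; e = 83.9 − 81.1 = 2.8
m=90: ŷ = 1.1 + 90 = 91.1; e = 89.5 − 91.1 = -1.6
m=100: ŷ = 1.1 + 100 = 101.1; e = 102.7 − 101.1 = 1.6
m=110: ŷ = 1.1 + 110 = 111.1; e = 106.5 − 111.1 = -4.6
Signs: − − + + + + − + −
Runs: −×2, +×4, −×1, +×1, −×1 → 5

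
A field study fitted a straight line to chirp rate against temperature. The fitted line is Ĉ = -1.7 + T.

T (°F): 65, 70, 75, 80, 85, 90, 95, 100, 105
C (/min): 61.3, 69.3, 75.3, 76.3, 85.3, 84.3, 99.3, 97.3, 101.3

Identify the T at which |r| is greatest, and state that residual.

T=65: Ĉ = -1.7 + 65 = 63.3; r = 61.3 − 63.3 = -2
T=70: Ĉ = -1.7 + 70 = 68.3; r = 69.3 − 68.3 = 1
T=75: Ĉ = -1.7 + 75 = 73.3; r = 75.3 − 73.3 = 2
T=80: Ĉ = -1.7 + 80 = 78.3; r = 76.3 − 78.3 = -2
T=85: Ĉ = -1.7 + 85 = 83.3; r = 85.3 − 83.3 = 2
T=90: Ĉ = -1.7 + 90 = 88.3; r = 84.3 − 88.3 = -4
T=95: Ĉ = -1.7 + 95 = 93.3; r = 99.3 − 93.3 = 6
T=100: Ĉ = -1.7 + 100 = 98.3; r = 97.3 − 98.3 = -1
T=105: Ĉ = -1.7 + 105 = 103.3; r = 101.3 − 103.3 = -2
Largest |r| is 6 at T = 95, residual 6.

T = 95, r = 6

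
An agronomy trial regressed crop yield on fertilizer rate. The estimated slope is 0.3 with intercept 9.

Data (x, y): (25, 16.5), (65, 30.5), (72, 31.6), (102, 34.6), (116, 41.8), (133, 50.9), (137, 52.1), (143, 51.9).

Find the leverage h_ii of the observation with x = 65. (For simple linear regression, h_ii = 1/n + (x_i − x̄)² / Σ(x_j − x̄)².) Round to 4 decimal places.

h = 0.2205

x̄ = (25 + 65 + 72 + 102 + 116 + 133 + 137 + 143)/8 = 99.125
Σ(x − x̄)² = 5494.52 + 1164.52 + 735.766 + 8.26562 + 284.766 + 1147.52 + 1434.52 + 1925.02 = 12194.9
h = 1/8 + (-34.125)²/12194.9 = 0.125 + 0.0954922 = 0.2205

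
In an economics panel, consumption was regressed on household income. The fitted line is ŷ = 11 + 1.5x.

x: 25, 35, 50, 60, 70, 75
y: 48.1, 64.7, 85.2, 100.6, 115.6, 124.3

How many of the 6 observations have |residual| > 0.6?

3

x=25: ŷ = 11 + 1.5·25 = 48.5; r = 48.1 − 48.5 = -0.4
x=35: ŷ = 11 + 1.5·35 = 63.5; r = 64.7 − 63.5 = 1.2
x=50: ŷ = 11 + 1.5·50 = 86; r = 85.2 − 86 = -0.8
x=60: ŷ = 11 + 1.5·60 = 101; r = 100.6 − 101 = -0.4
x=70: ŷ = 11 + 1.5·70 = 116; r = 115.6 − 116 = -0.4
x=75: ŷ = 11 + 1.5·75 = 123.5; r = 124.3 − 123.5 = 0.8
|r| > 0.6: x=35 (|r|=1.2), x=50 (|r|=0.8), x=75 (|r|=0.8) → 3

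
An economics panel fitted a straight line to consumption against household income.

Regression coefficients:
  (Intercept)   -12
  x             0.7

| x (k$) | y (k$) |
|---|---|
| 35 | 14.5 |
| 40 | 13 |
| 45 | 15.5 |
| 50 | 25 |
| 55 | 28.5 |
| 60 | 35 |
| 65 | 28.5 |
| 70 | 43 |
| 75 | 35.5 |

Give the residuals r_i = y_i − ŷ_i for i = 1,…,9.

2, -3, -4, 2, 2, 5, -5, 6, -5

x=35: ŷ = -12 + 0.7·35 = 12.5; r = 14.5 − 12.5 = 2
x=40: ŷ = -12 + 0.7·40 = 16; r = 13 − 16 = -3
x=45: ŷ = -12 + 0.7·45 = 19.5; r = 15.5 − 19.5 = -4
x=50: ŷ = -12 + 0.7·50 = 23; r = 25 − 23 = 2
x=55: ŷ = -12 + 0.7·55 = 26.5; r = 28.5 − 26.5 = 2
x=60: ŷ = -12 + 0.7·60 = 30; r = 35 − 30 = 5
x=65: ŷ = -12 + 0.7·65 = 33.5; r = 28.5 − 33.5 = -5
x=70: ŷ = -12 + 0.7·70 = 37; r = 43 − 37 = 6
x=75: ŷ = -12 + 0.7·75 = 40.5; r = 35.5 − 40.5 = -5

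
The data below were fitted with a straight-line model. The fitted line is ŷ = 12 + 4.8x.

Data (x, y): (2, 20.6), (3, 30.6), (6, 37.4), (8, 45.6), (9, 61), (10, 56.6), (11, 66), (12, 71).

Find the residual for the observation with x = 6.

r = -3.4

ŷ = 12 + 4.8·6 = 40.8
r = 37.4 − 40.8 = -3.4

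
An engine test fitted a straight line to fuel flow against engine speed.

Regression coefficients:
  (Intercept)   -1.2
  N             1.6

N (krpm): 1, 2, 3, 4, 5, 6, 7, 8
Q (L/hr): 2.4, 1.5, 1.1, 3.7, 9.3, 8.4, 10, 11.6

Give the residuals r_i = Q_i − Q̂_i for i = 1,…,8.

N=1: Q̂ = -1.2 + 1.6·1 = 0.4; r = 2.4 − 0.4 = 2
N=2: Q̂ = -1.2 + 1.6·2 = 2; r = 1.5 − 2 = -0.5
N=3: Q̂ = -1.2 + 1.6·3 = 3.6; r = 1.1 − 3.6 = -2.5
N=4: Q̂ = -1.2 + 1.6·4 = 5.2; r = 3.7 − 5.2 = -1.5
N=5: Q̂ = -1.2 + 1.6·5 = 6.8; r = 9.3 − 6.8 = 2.5
N=6: Q̂ = -1.2 + 1.6·6 = 8.4; r = 8.4 − 8.4 = 0
N=7: Q̂ = -1.2 + 1.6·7 = 10; r = 10 − 10 = 0
N=8: Q̂ = -1.2 + 1.6·8 = 11.6; r = 11.6 − 11.6 = 0

2, -0.5, -2.5, -1.5, 2.5, 0, 0, 0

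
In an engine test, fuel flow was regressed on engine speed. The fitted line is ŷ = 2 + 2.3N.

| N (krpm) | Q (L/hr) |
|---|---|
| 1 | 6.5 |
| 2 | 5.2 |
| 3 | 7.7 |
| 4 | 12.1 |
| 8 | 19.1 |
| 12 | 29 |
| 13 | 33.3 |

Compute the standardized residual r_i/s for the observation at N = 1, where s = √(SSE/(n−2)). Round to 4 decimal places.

1.3612

N=1: ŷ = 2 + 2.3·1 = 4.3; r = 6.5 − 4.3 = 2.2
N=2: ŷ = 2 + 2.3·2 = 6.6; r = 5.2 − 6.6 = -1.4
N=3: ŷ = 2 + 2.3·3 = 8.9; r = 7.7 − 8.9 = -1.2
N=4: ŷ = 2 + 2.3·4 = 11.2; r = 12.1 − 11.2 = 0.9
N=8: ŷ = 2 + 2.3·8 = 20.4; r = 19.1 − 20.4 = -1.3
N=12: ŷ = 2 + 2.3·12 = 29.6; r = 29 − 29.6 = -0.6
N=13: ŷ = 2 + 2.3·13 = 31.9; r = 33.3 − 31.9 = 1.4
SSE = 4.84 + 1.96 + 1.44 + 0.81 + 1.69 + 0.36 + 1.96 = 13.06
s = √(13.06/5) = 1.61617
r/s = 2.2 / 1.61617 = 1.3612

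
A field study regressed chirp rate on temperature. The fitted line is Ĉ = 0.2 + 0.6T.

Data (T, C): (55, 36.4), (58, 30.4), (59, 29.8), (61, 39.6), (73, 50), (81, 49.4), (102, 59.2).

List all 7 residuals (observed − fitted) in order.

T=55: Ĉ = 0.2 + 0.6·55 = 33.2; e = 36.4 − 33.2 = 3.2
T=58: Ĉ = 0.2 + 0.6·58 = 35; e = 30.4 − 35 = -4.6
T=59: Ĉ = 0.2 + 0.6·59 = 35.6; e = 29.8 − 35.6 = -5.8
T=61: Ĉ = 0.2 + 0.6·61 = 36.8; e = 39.6 − 36.8 = 2.8
T=73: Ĉ = 0.2 + 0.6·73 = 44; e = 50 − 44 = 6
T=81: Ĉ = 0.2 + 0.6·81 = 48.8; e = 49.4 − 48.8 = 0.6
T=102: Ĉ = 0.2 + 0.6·102 = 61.4; e = 59.2 − 61.4 = -2.2

3.2, -4.6, -5.8, 2.8, 6, 0.6, -2.2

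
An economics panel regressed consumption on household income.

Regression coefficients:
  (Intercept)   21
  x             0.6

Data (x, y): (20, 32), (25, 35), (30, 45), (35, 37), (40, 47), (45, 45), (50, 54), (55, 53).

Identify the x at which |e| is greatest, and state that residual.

x=20: ŷ = 21 + 0.6·20 = 33; e = 32 − 33 = -1
x=25: ŷ = 21 + 0.6·25 = 36; e = 35 − 36 = -1
x=30: ŷ = 21 + 0.6·30 = 39; e = 45 − 39 = 6
x=35: ŷ = 21 + 0.6·35 = 42; e = 37 − 42 = -5
x=40: ŷ = 21 + 0.6·40 = 45; e = 47 − 45 = 2
x=45: ŷ = 21 + 0.6·45 = 48; e = 45 − 48 = -3
x=50: ŷ = 21 + 0.6·50 = 51; e = 54 − 51 = 3
x=55: ŷ = 21 + 0.6·55 = 54; e = 53 − 54 = -1
Largest |e| is 6 at x = 30, residual 6.

x = 30, e = 6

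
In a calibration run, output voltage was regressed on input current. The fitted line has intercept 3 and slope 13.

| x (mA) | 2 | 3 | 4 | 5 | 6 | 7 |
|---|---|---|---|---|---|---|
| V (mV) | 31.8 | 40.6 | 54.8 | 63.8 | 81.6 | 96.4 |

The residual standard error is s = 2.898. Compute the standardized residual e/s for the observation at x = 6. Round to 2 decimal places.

V̂ = 3 + 13·6 = 81
e = 81.6 − 81 = 0.6
e/s = 0.6 / 2.898 = 0.21

0.21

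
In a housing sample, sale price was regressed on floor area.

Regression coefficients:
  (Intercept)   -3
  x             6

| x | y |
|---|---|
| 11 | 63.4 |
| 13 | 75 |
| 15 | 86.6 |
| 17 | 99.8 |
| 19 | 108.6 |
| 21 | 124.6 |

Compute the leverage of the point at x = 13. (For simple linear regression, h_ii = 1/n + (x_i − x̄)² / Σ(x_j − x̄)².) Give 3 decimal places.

x̄ = (11 + 13 + 15 + 17 + 19 + 21)/6 = 16
Σ(x − x̄)² = 25 + 9 + 1 + 1 + 9 + 25 = 70
h = 1/6 + (-3)²/70 = 0.166667 + 0.128571 = 0.295

h = 0.295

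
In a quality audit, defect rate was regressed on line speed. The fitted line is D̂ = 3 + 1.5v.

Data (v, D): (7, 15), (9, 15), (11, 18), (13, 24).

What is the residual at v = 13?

r = 1.5

D̂ = 3 + 1.5·13 = 22.5
r = 24 − 22.5 = 1.5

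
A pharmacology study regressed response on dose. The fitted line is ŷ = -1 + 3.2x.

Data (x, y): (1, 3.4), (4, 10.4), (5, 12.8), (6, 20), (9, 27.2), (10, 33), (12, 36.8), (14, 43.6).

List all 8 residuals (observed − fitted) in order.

x=1: ŷ = -1 + 3.2·1 = 2.2; r = 3.4 − 2.2 = 1.2
x=4: ŷ = -1 + 3.2·4 = 11.8; r = 10.4 − 11.8 = -1.4
x=5: ŷ = -1 + 3.2·5 = 15; r = 12.8 − 15 = -2.2
x=6: ŷ = -1 + 3.2·6 = 18.2; r = 20 − 18.2 = 1.8
x=9: ŷ = -1 + 3.2·9 = 27.8; r = 27.2 − 27.8 = -0.6
x=10: ŷ = -1 + 3.2·10 = 31; r = 33 − 31 = 2
x=12: ŷ = -1 + 3.2·12 = 37.4; r = 36.8 − 37.4 = -0.6
x=14: ŷ = -1 + 3.2·14 = 43.8; r = 43.6 − 43.8 = -0.2

1.2, -1.4, -2.2, 1.8, -0.6, 2, -0.6, -0.2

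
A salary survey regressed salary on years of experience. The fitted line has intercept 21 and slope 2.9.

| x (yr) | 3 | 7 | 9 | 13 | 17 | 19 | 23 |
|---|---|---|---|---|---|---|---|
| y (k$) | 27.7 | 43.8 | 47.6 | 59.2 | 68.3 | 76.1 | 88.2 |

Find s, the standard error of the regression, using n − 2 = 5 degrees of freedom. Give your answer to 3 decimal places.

s = 1.732

x=3: ŷ = 21 + 2.9·3 = 29.7; e = 27.7 − 29.7 = -2
x=7: ŷ = 21 + 2.9·7 = 41.3; e = 43.8 − 41.3 = 2.5
x=9: ŷ = 21 + 2.9·9 = 47.1; e = 47.6 − 47.1 = 0.5
x=13: ŷ = 21 + 2.9·13 = 58.7; e = 59.2 − 58.7 = 0.5
x=17: ŷ = 21 + 2.9·17 = 70.3; e = 68.3 − 70.3 = -2
x=19: ŷ = 21 + 2.9·19 = 76.1; e = 76.1 − 76.1 = 0
x=23: ŷ = 21 + 2.9·23 = 87.7; e = 88.2 − 87.7 = 0.5
SSE = 4 + 6.25 + 0.25 + 0.25 + 4 + 0 + 0.25 = 15
s = √(15/5) = √3 ≈ 1.732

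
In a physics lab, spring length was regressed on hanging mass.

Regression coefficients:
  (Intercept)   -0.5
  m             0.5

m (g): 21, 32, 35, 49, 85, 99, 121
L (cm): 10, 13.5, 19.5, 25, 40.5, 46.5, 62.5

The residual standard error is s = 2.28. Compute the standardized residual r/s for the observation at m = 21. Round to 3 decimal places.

ŷ = -0.5 + 0.5·21 = 10
r = 10 − 10 = 0
r/s = 0 / 2.28 = 0.000

0.000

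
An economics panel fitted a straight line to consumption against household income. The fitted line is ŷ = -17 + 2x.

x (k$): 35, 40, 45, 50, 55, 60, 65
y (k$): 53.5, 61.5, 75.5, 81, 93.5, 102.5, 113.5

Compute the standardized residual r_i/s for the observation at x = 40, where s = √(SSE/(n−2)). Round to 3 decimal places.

-0.913

x=35: ŷ = -17 + 2·35 = 53; r = 53.5 − 53 = 0.5
x=40: ŷ = -17 + 2·40 = 63; r = 61.5 − 63 = -1.5
x=45: ŷ = -17 + 2·45 = 73; r = 75.5 − 73 = 2.5
x=50: ŷ = -17 + 2·50 = 83; r = 81 − 83 = -2
x=55: ŷ = -17 + 2·55 = 93; r = 93.5 − 93 = 0.5
x=60: ŷ = -17 + 2·60 = 103; r = 102.5 − 103 = -0.5
x=65: ŷ = -17 + 2·65 = 113; r = 113.5 − 113 = 0.5
SSE = 0.25 + 2.25 + 6.25 + 4 + 0.25 + 0.25 + 0.25 = 13.5
s = √(13.5/5) = 1.64317
r/s = -1.5 / 1.64317 = -0.913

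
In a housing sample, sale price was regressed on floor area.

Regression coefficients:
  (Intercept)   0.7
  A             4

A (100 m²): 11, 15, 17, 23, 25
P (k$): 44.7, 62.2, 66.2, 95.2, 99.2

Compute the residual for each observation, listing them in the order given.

0, 1.5, -2.5, 2.5, -1.5

A=11: P̂ = 0.7 + 4·11 = 44.7; r = 44.7 − 44.7 = 0
A=15: P̂ = 0.7 + 4·15 = 60.7; r = 62.2 − 60.7 = 1.5
A=17: P̂ = 0.7 + 4·17 = 68.7; r = 66.2 − 68.7 = -2.5
A=23: P̂ = 0.7 + 4·23 = 92.7; r = 95.2 − 92.7 = 2.5
A=25: P̂ = 0.7 + 4·25 = 100.7; r = 99.2 − 100.7 = -1.5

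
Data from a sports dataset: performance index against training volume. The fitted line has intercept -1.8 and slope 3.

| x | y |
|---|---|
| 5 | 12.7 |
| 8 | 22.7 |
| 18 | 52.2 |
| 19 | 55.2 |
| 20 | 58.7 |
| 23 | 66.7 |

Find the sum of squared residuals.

SSE = 1

x=5: ŷ = -1.8 + 3·5 = 13.2; r = 12.7 − 13.2 = -0.5
x=8: ŷ = -1.8 + 3·8 = 22.2; r = 22.7 − 22.2 = 0.5
x=18: ŷ = -1.8 + 3·18 = 52.2; r = 52.2 − 52.2 = 0
x=19: ŷ = -1.8 + 3·19 = 55.2; r = 55.2 − 55.2 = 0
x=20: ŷ = -1.8 + 3·20 = 58.2; r = 58.7 − 58.2 = 0.5
x=23: ŷ = -1.8 + 3·23 = 67.2; r = 66.7 − 67.2 = -0.5
SSE = 0.25 + 0.25 + 0 + 0 + 0.25 + 0.25 = 1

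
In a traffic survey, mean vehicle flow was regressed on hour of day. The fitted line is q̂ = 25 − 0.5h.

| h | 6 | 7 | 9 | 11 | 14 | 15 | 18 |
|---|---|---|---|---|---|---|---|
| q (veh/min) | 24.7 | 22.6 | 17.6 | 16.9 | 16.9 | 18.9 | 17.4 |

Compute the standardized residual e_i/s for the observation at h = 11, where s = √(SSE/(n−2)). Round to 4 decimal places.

h=6: q̂ = 25 − 0.5·6 = 22; e = 24.7 − 22 = 2.7
h=7: q̂ = 25 − 0.5·7 = 21.5; e = 22.6 − 21.5 = 1.1
h=9: q̂ = 25 − 0.5·9 = 20.5; e = 17.6 − 20.5 = -2.9
h=11: q̂ = 25 − 0.5·11 = 19.5; e = 16.9 − 19.5 = -2.6
h=14: q̂ = 25 − 0.5·14 = 18; e = 16.9 − 18 = -1.1
h=15: q̂ = 25 − 0.5·15 = 17.5; e = 18.9 − 17.5 = 1.4
h=18: q̂ = 25 − 0.5·18 = 16; e = 17.4 − 16 = 1.4
SSE = 7.29 + 1.21 + 8.41 + 6.76 + 1.21 + 1.96 + 1.96 = 28.8
s = √(28.8/5) = 2.4
e/s = -2.6 / 2.4 = -1.0833

-1.0833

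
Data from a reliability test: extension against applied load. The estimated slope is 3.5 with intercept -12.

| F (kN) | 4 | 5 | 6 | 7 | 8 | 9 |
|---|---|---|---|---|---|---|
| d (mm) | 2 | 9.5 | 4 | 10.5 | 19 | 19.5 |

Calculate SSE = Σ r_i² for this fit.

SSE = 54

F=4: d̂ = -12 + 3.5·4 = 2; r = 2 − 2 = 0
F=5: d̂ = -12 + 3.5·5 = 5.5; r = 9.5 − 5.5 = 4
F=6: d̂ = -12 + 3.5·6 = 9; r = 4 − 9 = -5
F=7: d̂ = -12 + 3.5·7 = 12.5; r = 10.5 − 12.5 = -2
F=8: d̂ = -12 + 3.5·8 = 16; r = 19 − 16 = 3
F=9: d̂ = -12 + 3.5·9 = 19.5; r = 19.5 − 19.5 = 0
SSE = 0 + 16 + 25 + 4 + 9 + 0 = 54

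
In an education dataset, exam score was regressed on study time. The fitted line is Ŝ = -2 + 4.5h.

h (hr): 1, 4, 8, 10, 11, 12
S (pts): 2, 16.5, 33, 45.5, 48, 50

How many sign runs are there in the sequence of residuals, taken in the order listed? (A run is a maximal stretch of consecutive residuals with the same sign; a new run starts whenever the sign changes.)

h=1: Ŝ = -2 + 4.5·1 = 2.5; e = 2 − 2.5 = -0.5
h=4: Ŝ = -2 + 4.5·4 = 16; e = 16.5 − 16 = 0.5
h=8: Ŝ = -2 + 4.5·8 = 34; e = 33 − 34 = -1
h=10: Ŝ = -2 + 4.5·10 = 43; e = 45.5 − 43 = 2.5
h=11: Ŝ = -2 + 4.5·11 = 47.5; e = 48 − 47.5 = 0.5
h=12: Ŝ = -2 + 4.5·12 = 52; e = 50 − 52 = -2
Signs: − + − + + −
Runs: −×1, +×1, −×1, +×2, −×1 → 5

5 runs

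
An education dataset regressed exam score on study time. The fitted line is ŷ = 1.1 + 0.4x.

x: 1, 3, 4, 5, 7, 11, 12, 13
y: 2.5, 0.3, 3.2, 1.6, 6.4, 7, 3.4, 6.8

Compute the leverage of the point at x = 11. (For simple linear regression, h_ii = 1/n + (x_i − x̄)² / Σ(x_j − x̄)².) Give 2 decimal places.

h = 0.24

x̄ = (1 + 3 + 4 + 5 + 7 + 11 + 12 + 13)/8 = 7
Σ(x − x̄)² = 36 + 16 + 9 + 4 + 0 + 16 + 25 + 36 = 142
h = 1/8 + (4)²/142 = 0.125 + 0.112676 = 0.24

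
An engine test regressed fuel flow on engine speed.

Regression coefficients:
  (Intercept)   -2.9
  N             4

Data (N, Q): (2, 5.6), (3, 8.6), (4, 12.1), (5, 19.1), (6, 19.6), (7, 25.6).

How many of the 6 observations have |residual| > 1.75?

1

N=2: Q̂ = -2.9 + 4·2 = 5.1; r = 5.6 − 5.1 = 0.5
N=3: Q̂ = -2.9 + 4·3 = 9.1; r = 8.6 − 9.1 = -0.5
N=4: Q̂ = -2.9 + 4·4 = 13.1; r = 12.1 − 13.1 = -1
N=5: Q̂ = -2.9 + 4·5 = 17.1; r = 19.1 − 17.1 = 2
N=6: Q̂ = -2.9 + 4·6 = 21.1; r = 19.6 − 21.1 = -1.5
N=7: Q̂ = -2.9 + 4·7 = 25.1; r = 25.6 − 25.1 = 0.5
|r| > 1.75: N=5 (|r|=2) → 1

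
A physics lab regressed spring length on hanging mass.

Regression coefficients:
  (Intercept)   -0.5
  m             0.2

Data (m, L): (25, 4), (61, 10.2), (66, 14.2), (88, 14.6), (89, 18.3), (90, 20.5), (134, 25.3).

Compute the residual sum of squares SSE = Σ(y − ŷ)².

m=25: ŷ = -0.5 + 0.2·25 = 4.5; e = 4 − 4.5 = -0.5
m=61: ŷ = -0.5 + 0.2·61 = 11.7; e = 10.2 − 11.7 = -1.5
m=66: ŷ = -0.5 + 0.2·66 = 12.7; e = 14.2 − 12.7 = 1.5
m=88: ŷ = -0.5 + 0.2·88 = 17.1; e = 14.6 − 17.1 = -2.5
m=89: ŷ = -0.5 + 0.2·89 = 17.3; e = 18.3 − 17.3 = 1
m=90: ŷ = -0.5 + 0.2·90 = 17.5; e = 20.5 − 17.5 = 3
m=134: ŷ = -0.5 + 0.2·134 = 26.3; e = 25.3 − 26.3 = -1
SSE = 0.25 + 2.25 + 2.25 + 6.25 + 1 + 9 + 1 = 22

SSE = 22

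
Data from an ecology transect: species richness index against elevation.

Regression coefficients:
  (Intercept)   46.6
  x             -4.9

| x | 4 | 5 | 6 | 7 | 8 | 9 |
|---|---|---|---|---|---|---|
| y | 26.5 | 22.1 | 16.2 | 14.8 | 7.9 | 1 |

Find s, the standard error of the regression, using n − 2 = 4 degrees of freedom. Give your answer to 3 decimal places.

x=4: ŷ = 46.6 − 4.9·4 = 27; r = 26.5 − 27 = -0.5
x=5: ŷ = 46.6 − 4.9·5 = 22.1; r = 22.1 − 22.1 = 0
x=6: ŷ = 46.6 − 4.9·6 = 17.2; r = 16.2 − 17.2 = -1
x=7: ŷ = 46.6 − 4.9·7 = 12.3; r = 14.8 − 12.3 = 2.5
x=8: ŷ = 46.6 − 4.9·8 = 7.4; r = 7.9 − 7.4 = 0.5
x=9: ŷ = 46.6 − 4.9·9 = 2.5; r = 1 − 2.5 = -1.5
SSE = 0.25 + 0 + 1 + 6.25 + 0.25 + 2.25 = 10
s = √(10/4) = √2.5 ≈ 1.581

s = 1.581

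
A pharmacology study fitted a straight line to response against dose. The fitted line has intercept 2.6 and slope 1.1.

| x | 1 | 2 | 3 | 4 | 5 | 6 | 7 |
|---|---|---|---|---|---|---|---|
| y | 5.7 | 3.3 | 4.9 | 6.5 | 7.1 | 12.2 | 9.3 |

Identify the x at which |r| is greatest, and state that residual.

x=1: ŷ = 2.6 + 1.1·1 = 3.7; r = 5.7 − 3.7 = 2
x=2: ŷ = 2.6 + 1.1·2 = 4.8; r = 3.3 − 4.8 = -1.5
x=3: ŷ = 2.6 + 1.1·3 = 5.9; r = 4.9 − 5.9 = -1
x=4: ŷ = 2.6 + 1.1·4 = 7; r = 6.5 − 7 = -0.5
x=5: ŷ = 2.6 + 1.1·5 = 8.1; r = 7.1 − 8.1 = -1
x=6: ŷ = 2.6 + 1.1·6 = 9.2; r = 12.2 − 9.2 = 3
x=7: ŷ = 2.6 + 1.1·7 = 10.3; r = 9.3 − 10.3 = -1
Largest |r| is 3 at x = 6, residual 3.

x = 6, r = 3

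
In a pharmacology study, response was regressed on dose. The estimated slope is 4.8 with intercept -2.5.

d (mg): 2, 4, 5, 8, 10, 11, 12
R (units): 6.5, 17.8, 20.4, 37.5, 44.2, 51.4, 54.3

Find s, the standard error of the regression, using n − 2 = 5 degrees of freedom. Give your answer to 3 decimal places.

s = 1.333

d=2: R̂ = -2.5 + 4.8·2 = 7.1; e = 6.5 − 7.1 = -0.6
d=4: R̂ = -2.5 + 4.8·4 = 16.7; e = 17.8 − 16.7 = 1.1
d=5: R̂ = -2.5 + 4.8·5 = 21.5; e = 20.4 − 21.5 = -1.1
d=8: R̂ = -2.5 + 4.8·8 = 35.9; e = 37.5 − 35.9 = 1.6
d=10: R̂ = -2.5 + 4.8·10 = 45.5; e = 44.2 − 45.5 = -1.3
d=11: R̂ = -2.5 + 4.8·11 = 50.3; e = 51.4 − 50.3 = 1.1
d=12: R̂ = -2.5 + 4.8·12 = 55.1; e = 54.3 − 55.1 = -0.8
SSE = 0.36 + 1.21 + 1.21 + 2.56 + 1.69 + 1.21 + 0.64 = 8.88
s = √(8.88/5) = √1.776 ≈ 1.333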